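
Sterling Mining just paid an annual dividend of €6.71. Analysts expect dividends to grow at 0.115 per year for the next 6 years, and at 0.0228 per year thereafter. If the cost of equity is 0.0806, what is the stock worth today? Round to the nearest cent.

Two-stage DDM. Project D₁…D_6 at 0.115, terminal growth 0.0228, discount at r = 0.0806.
D_1 = 7.4817
D_2 = 8.3420
D_3 = 9.3014
D_4 = 10.3710
D_5 = 11.5637
D_6 = 12.8935
Terminal value at t=6: TV = D_7/(r−g) = 13.1875/(0.0806−0.0228) = 228.1574
P₀ = 7.4817/(1+0.0806)^1 + 8.3420/(1+0.0806)^2 + 9.3014/(1+0.0806)^3 + 10.3710/(1+0.0806)^4 + 11.5637/(1+0.0806)^5 + 12.8935/(1+0.0806)^6 + 228.1574/(1+0.0806)^6 = 188.2910

€188.29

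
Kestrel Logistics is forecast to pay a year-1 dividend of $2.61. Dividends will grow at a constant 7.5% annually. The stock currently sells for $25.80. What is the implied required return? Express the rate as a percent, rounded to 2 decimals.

Rearranging the constant-growth DDM: r = D₁/P₀ + g.
r = 2.6100 / 25.80 + 0.075 = 0.10116 + 0.075 = 0.17616

17.62%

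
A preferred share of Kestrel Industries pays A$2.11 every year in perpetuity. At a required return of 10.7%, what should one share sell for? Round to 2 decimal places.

A$19.72

Zero-growth DDM (perpetuity): P₀ = D/r = 2.11 / 0.107 = 19.7196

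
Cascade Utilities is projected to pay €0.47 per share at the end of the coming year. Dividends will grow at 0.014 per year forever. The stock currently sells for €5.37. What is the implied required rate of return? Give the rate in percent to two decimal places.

Rearranging the constant-growth DDM: r = D₁/P₀ + g.
r = 0.4700 / 5.37 + 0.014 = 0.08752 + 0.014 = 0.10152

10.15%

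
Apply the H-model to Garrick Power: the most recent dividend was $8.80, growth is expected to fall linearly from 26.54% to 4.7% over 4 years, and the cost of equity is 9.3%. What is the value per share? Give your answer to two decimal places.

$283.86

H-model: P₀ = D₀[(1+g_L) + H(g_S−g_L)]/(r−g_L), with H = 4/2 = 2.
P₀ = 8.80 × [(1+0.047) + 2×(0.2654−0.047)] / (0.093−0.047)
   = 8.80 × 1.4838 / 0.046 = 283.8574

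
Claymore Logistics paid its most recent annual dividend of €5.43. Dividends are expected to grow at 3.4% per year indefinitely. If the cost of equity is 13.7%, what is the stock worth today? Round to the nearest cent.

€54.51

Gordon growth model: P₀ = D₁/(r − g). D₁ = 5.43 × (1 + 0.034) = 5.6146.
P₀ = 5.6146 / (0.137 − 0.034) = 5.6146 / 0.103 = 54.5109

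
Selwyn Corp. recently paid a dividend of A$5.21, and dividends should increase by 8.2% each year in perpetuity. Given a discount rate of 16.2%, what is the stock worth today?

A$70.47

Gordon growth model: P₀ = D₁/(r − g). D₁ = 5.21 × (1 + 0.082) = 5.6372.
P₀ = 5.6372 / (0.162 − 0.082) = 5.6372 / 0.08 = 70.4652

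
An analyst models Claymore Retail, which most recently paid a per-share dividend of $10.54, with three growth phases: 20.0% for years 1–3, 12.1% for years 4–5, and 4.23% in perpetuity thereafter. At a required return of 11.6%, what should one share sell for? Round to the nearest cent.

$249.99

Three-stage DDM. Project D₁…D_5; terminal Gordon value at t=5 with g = 0.0423; discount at r = 0.116.
D_1 = 12.6480
D_2 = 15.1776
D_3 = 18.2131
D_4 = 20.4169
D_5 = 22.8874
TV_5 = 23.8555/(0.116−0.0423) = 323.6837
P₀ = Σ Dₜ/(1+r)ᵗ + TV_5/(1+r)^5 = 249.9890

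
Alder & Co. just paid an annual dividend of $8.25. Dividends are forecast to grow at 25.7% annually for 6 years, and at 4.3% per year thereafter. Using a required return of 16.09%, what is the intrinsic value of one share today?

$183.61

Two-stage DDM. Project D₁…D_6 at 0.257, terminal growth 0.043, discount at r = 0.1609.
D_1 = 10.3703
D_2 = 13.0354
D_3 = 16.3855
D_4 = 20.5966
D_5 = 25.8899
D_6 = 32.5436
Terminal value at t=6: TV = D_7/(r−g) = 33.9430/(0.1609−0.043) = 287.8963
P₀ = 10.3703/(1+0.1609)^1 + 13.0354/(1+0.1609)^2 + 16.3855/(1+0.1609)^3 + 20.5966/(1+0.1609)^4 + 25.8899/(1+0.1609)^5 + 32.5436/(1+0.1609)^6 + 287.8963/(1+0.1609)^6 = 183.6088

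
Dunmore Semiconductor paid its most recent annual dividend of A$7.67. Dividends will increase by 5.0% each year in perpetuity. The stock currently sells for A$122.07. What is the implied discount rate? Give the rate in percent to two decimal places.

11.60%

Rearranging the constant-growth DDM: r = D₁/P₀ + g.
D₁ = 7.67 × (1 + 0.05) = 8.0535.
r = 8.0535 / 122.07 + 0.05 = 0.06597 + 0.05 = 0.11597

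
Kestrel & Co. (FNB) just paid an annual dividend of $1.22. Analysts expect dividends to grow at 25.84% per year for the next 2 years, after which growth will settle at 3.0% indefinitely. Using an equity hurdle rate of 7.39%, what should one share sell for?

Two-stage DDM. Project D₁…D_2 at 0.2584, terminal growth 0.03, discount at r = 0.0739.
D_1 = 1.5352
D_2 = 1.9320
Terminal value at t=2: TV = D_3/(r−g) = 1.9899/(0.0739−0.03) = 45.3284
P₀ = 1.5352/(1+0.0739)^1 + 1.9320/(1+0.0739)^2 + 45.3284/(1+0.0739)^2 = 42.4093

$42.41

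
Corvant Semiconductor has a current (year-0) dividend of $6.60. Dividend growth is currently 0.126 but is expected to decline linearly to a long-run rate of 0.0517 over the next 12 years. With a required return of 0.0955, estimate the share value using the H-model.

$225.65

H-model: P₀ = D₀[(1+g_L) + H(g_S−g_L)]/(r−g_L), with H = 12/2 = 6.
P₀ = 6.60 × [(1+0.0517) + 6×(0.126−0.0517)] / (0.0955−0.0517)
   = 6.60 × 1.4975 / 0.0438 = 225.6507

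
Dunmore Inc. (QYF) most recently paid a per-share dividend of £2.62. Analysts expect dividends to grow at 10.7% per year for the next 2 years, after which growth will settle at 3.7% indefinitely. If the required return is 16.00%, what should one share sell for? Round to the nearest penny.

Two-stage DDM. Project D₁…D_2 at 0.107, terminal growth 0.037, discount at r = 0.16.
D_1 = 2.9003
D_2 = 3.2107
Terminal value at t=2: TV = D_3/(r−g) = 3.3295/(0.16−0.037) = 27.0689
P₀ = 2.9003/(1+0.16)^1 + 3.2107/(1+0.16)^2 + 27.0689/(1+0.16)^2 = 25.0029

£25.00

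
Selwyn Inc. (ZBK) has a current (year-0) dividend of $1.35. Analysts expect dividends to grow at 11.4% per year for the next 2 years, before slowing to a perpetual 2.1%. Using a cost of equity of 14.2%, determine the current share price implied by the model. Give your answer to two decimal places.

Two-stage DDM. Project D₁…D_2 at 0.114, terminal growth 0.021, discount at r = 0.142.
D_1 = 1.5039
D_2 = 1.6753
Terminal value at t=2: TV = D_3/(r−g) = 1.7105/(0.142−0.021) = 14.1366
P₀ = 1.5039/(1+0.142)^1 + 1.6753/(1+0.142)^2 + 14.1366/(1+0.142)^2 = 13.4411

$13.44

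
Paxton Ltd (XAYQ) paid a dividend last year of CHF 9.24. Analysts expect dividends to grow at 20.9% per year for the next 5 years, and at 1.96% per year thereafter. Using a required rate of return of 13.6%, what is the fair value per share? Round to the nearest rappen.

Two-stage DDM. Project D₁…D_5 at 0.209, terminal growth 0.0196, discount at r = 0.136.
D_1 = 11.1712
D_2 = 13.5059
D_3 = 16.3287
D_4 = 19.7414
D_5 = 23.8673
Terminal value at t=5: TV = D_6/(r−g) = 24.3351/(0.136−0.0196) = 209.0645
P₀ = 11.1712/(1+0.136)^1 + 13.5059/(1+0.136)^2 + 16.3287/(1+0.136)^3 + 19.7414/(1+0.136)^4 + 23.8673/(1+0.136)^5 + 209.0645/(1+0.136)^5 = 166.4141

CHF 166.41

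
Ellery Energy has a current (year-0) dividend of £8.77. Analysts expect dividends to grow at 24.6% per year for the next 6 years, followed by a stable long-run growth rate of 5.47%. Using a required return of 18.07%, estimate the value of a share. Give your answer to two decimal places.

£165.20

Two-stage DDM. Project D₁…D_6 at 0.246, terminal growth 0.0547, discount at r = 0.1807.
D_1 = 10.9274
D_2 = 13.6156
D_3 = 16.9650
D_4 = 21.1384
D_5 = 26.3384
D_6 = 32.8177
Terminal value at t=6: TV = D_7/(r−g) = 34.6128/(0.1807−0.0547) = 274.7048
P₀ = 10.9274/(1+0.1807)^1 + 13.6156/(1+0.1807)^2 + 16.9650/(1+0.1807)^3 + 21.1384/(1+0.1807)^4 + 26.3384/(1+0.1807)^5 + 32.8177/(1+0.1807)^6 + 274.7048/(1+0.1807)^6 = 165.1962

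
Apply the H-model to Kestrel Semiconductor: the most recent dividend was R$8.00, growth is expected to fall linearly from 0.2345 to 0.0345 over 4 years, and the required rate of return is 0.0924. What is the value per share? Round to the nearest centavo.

R$198.20

H-model: P₀ = D₀[(1+g_L) + H(g_S−g_L)]/(r−g_L), with H = 4/2 = 2.
P₀ = 8.00 × [(1+0.0345) + 2×(0.2345−0.0345)] / (0.0924−0.0345)
   = 8.00 × 1.4345 / 0.0579 = 198.2038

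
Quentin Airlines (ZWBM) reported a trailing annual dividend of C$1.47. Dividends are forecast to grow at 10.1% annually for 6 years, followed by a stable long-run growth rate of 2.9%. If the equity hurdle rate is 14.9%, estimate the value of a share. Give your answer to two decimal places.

Two-stage DDM. Project D₁…D_6 at 0.101, terminal growth 0.029, discount at r = 0.149.
D_1 = 1.6185
D_2 = 1.7819
D_3 = 1.9619
D_4 = 2.1601
D_5 = 2.3782
D_6 = 2.6184
Terminal value at t=6: TV = D_7/(r−g) = 2.6944/(0.149−0.029) = 22.4531
P₀ = 1.6185/(1+0.149)^1 + 1.7819/(1+0.149)^2 + 1.9619/(1+0.149)^3 + 2.1601/(1+0.149)^4 + 2.3782/(1+0.149)^5 + 2.6184/(1+0.149)^6 + 22.4531/(1+0.149)^6 = 17.3744

C$17.37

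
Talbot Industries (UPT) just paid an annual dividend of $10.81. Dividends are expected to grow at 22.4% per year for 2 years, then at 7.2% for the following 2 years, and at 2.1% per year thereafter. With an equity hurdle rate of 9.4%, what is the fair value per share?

Three-stage DDM. Project D₁…D_4; terminal Gordon value at t=4 with g = 0.021; discount at r = 0.094.
D_1 = 13.2314
D_2 = 16.1953
D_3 = 17.3613
D_4 = 18.6114
TV_4 = 19.0022/(0.094−0.021) = 260.3041
P₀ = Σ Dₜ/(1+r)ᵗ + TV_4/(1+r)^4 = 233.6027

$233.60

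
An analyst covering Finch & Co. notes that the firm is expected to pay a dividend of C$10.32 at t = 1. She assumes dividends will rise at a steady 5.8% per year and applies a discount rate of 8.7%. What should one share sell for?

C$355.86

Gordon growth model: P₀ = D₁/(r − g), with D₁ = 10.32 given directly.
P₀ = 10.3200 / (0.087 − 0.058) = 10.3200 / 0.029 = 355.8621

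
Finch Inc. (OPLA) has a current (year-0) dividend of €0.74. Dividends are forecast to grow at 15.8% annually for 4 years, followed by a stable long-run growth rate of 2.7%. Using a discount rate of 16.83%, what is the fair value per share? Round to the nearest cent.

€8.09

Two-stage DDM. Project D₁…D_4 at 0.158, terminal growth 0.027, discount at r = 0.1683.
D_1 = 0.8569
D_2 = 0.9923
D_3 = 1.1491
D_4 = 1.3307
Terminal value at t=4: TV = D_5/(r−g) = 1.3666/(0.1683−0.027) = 9.6715
P₀ = 0.8569/(1+0.1683)^1 + 0.9923/(1+0.1683)^2 + 1.1491/(1+0.1683)^3 + 1.3307/(1+0.1683)^4 + 9.6715/(1+0.1683)^4 = 8.0866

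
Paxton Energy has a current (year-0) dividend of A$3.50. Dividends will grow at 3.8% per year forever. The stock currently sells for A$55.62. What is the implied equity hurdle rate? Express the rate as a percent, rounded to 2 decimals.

10.33%

Rearranging the constant-growth DDM: r = D₁/P₀ + g.
D₁ = 3.50 × (1 + 0.038) = 3.6330.
r = 3.6330 / 55.62 + 0.038 = 0.06532 + 0.038 = 0.10332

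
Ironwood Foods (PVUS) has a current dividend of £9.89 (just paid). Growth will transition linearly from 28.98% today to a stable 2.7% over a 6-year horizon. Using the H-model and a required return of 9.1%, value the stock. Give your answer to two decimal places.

£280.54

H-model: P₀ = D₀[(1+g_L) + H(g_S−g_L)]/(r−g_L), with H = 6/2 = 3.
P₀ = 9.89 × [(1+0.027) + 3×(0.2898−0.027)] / (0.091−0.027)
   = 9.89 × 1.8154 / 0.064 = 280.5360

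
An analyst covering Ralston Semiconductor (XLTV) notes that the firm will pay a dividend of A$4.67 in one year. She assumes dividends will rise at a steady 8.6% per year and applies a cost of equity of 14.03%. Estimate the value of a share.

A$86.00

Gordon growth model: P₀ = D₁/(r − g), with D₁ = 4.67 given directly.
P₀ = 4.6700 / (0.1403 − 0.086) = 4.6700 / 0.0543 = 86.0037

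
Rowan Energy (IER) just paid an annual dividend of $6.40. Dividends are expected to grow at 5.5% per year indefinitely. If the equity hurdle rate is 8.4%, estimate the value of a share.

Gordon growth model: P₀ = D₁/(r − g). D₁ = 6.40 × (1 + 0.055) = 6.7520.
P₀ = 6.7520 / (0.084 − 0.055) = 6.7520 / 0.029 = 232.8276

$232.83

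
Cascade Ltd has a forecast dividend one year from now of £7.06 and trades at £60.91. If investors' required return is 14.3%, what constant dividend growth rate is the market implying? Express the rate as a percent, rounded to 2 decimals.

2.71%

From P₀ = D₁/(r − g), the implied growth is g = r − D₁/P₀.
g = 0.143 − 7.06/60.91 = 0.143 − 0.11591 = 0.02709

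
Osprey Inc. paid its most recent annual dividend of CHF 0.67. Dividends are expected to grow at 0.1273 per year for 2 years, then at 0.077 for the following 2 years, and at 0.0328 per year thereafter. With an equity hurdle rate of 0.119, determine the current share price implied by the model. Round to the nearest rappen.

Three-stage DDM. Project D₁…D_4; terminal Gordon value at t=4 with g = 0.0328; discount at r = 0.119.
D_1 = 0.7553
D_2 = 0.8514
D_3 = 0.9170
D_4 = 0.9876
TV_4 = 1.0200/(0.119−0.0328) = 11.8330
P₀ = Σ Dₜ/(1+r)ᵗ + TV_4/(1+r)^4 = 10.1863

CHF 10.19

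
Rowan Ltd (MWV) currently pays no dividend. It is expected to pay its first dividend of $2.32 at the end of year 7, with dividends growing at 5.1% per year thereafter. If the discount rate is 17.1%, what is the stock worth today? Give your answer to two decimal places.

Deferred-dividend DDM. At t=6 the remaining stream is a growing perpetuity with first payment D_7 = 2.32.
V_6 = D_7/(r−g) = 2.32/(0.171−0.051) = 19.3333
P₀ = V_6/(1+r)^6 = 19.3333/(1+0.171)^6 = 7.4983

$7.50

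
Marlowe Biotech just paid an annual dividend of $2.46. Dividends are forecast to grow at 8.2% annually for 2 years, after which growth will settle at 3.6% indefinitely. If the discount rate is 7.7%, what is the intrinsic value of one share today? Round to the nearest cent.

$67.69

Two-stage DDM. Project D₁…D_2 at 0.082, terminal growth 0.036, discount at r = 0.077.
D_1 = 2.6617
D_2 = 2.8800
Terminal value at t=2: TV = D_3/(r−g) = 2.9837/(0.077−0.036) = 72.7722
P₀ = 2.6617/(1+0.077)^1 + 2.8800/(1+0.077)^2 + 72.7722/(1+0.077)^2 = 67.6928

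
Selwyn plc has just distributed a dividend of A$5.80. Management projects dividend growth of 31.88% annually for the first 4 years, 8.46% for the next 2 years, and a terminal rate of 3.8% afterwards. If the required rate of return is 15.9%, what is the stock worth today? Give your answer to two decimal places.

Three-stage DDM. Project D₁…D_6; terminal Gordon value at t=6 with g = 0.038; discount at r = 0.159.
D_1 = 7.6490
D_2 = 10.0876
D_3 = 13.3035
D_4 = 17.5446
D_5 = 19.0289
D_6 = 20.6387
TV_6 = 21.4230/(0.159−0.038) = 177.0496
P₀ = Σ Dₜ/(1+r)ᵗ + TV_6/(1+r)^6 = 123.0372

A$123.04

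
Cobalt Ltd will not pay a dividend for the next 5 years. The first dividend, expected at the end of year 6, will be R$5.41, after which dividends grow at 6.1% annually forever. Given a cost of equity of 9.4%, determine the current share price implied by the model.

R$104.62

Deferred-dividend DDM. At t=5 the remaining stream is a growing perpetuity with first payment D_6 = 5.41.
V_5 = D_6/(r−g) = 5.41/(0.094−0.061) = 163.9394
P₀ = V_5/(1+r)^5 = 163.9394/(1+0.094)^5 = 104.6157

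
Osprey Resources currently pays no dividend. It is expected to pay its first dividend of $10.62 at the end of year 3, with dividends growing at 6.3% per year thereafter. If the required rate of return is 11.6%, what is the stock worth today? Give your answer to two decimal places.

Deferred-dividend DDM. At t=2 the remaining stream is a growing perpetuity with first payment D_3 = 10.62.
V_2 = D_3/(r−g) = 10.62/(0.116−0.063) = 200.3774
P₀ = V_2/(1+r)^2 = 200.3774/(1+0.116)^2 = 160.8867

$160.89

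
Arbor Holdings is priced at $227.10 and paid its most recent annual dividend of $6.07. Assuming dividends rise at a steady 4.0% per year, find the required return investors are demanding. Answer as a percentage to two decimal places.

Rearranging the constant-growth DDM: r = D₁/P₀ + g.
D₁ = 6.07 × (1 + 0.04) = 6.3128.
r = 6.3128 / 227.10 + 0.04 = 0.02780 + 0.04 = 0.06780

6.78%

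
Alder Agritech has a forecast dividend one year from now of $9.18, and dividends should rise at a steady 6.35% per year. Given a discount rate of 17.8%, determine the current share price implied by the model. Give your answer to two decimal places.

$80.17

Gordon growth model: P₀ = D₁/(r − g), with D₁ = 9.18 given directly.
P₀ = 9.1800 / (0.178 − 0.0635) = 9.1800 / 0.1145 = 80.1747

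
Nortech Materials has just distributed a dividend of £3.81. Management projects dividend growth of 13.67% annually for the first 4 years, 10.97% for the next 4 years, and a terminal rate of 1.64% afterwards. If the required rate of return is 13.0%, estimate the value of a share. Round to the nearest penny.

£62.85

Three-stage DDM. Project D₁…D_8; terminal Gordon value at t=8 with g = 0.0164; discount at r = 0.13.
D_1 = 4.3308
D_2 = 4.9229
D_3 = 5.5958
D_4 = 6.3608
D_5 = 7.0585
D_6 = 7.8328
D_7 = 8.6921
D_8 = 9.6456
TV_8 = 9.8038/(0.13−0.0164) = 86.3012
P₀ = Σ Dₜ/(1+r)ᵗ + TV_8/(1+r)^8 = 62.8466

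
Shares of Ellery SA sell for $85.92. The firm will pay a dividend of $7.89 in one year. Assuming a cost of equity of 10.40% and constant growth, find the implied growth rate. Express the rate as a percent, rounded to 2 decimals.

1.22%

From P₀ = D₁/(r − g), the implied growth is g = r − D₁/P₀.
g = 0.104 − 7.89/85.92 = 0.104 − 0.09183 = 0.01217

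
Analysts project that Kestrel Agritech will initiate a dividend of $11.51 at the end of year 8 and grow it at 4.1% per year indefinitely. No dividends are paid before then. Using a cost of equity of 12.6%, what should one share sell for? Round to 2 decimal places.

Deferred-dividend DDM. At t=7 the remaining stream is a growing perpetuity with first payment D_8 = 11.51.
V_7 = D_8/(r−g) = 11.51/(0.126−0.041) = 135.4118
P₀ = V_7/(1+r)^7 = 135.4118/(1+0.126)^7 = 59.0048

$59.00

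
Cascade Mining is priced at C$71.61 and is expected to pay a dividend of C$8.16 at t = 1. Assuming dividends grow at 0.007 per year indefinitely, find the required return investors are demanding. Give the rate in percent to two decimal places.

Rearranging the constant-growth DDM: r = D₁/P₀ + g.
r = 8.1600 / 71.61 + 0.007 = 0.11395 + 0.007 = 0.12095

12.10%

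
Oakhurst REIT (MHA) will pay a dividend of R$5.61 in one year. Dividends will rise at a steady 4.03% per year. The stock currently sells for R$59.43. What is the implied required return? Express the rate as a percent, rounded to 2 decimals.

Rearranging the constant-growth DDM: r = D₁/P₀ + g.
r = 5.6100 / 59.43 + 0.0403 = 0.09440 + 0.0403 = 0.13470

13.47%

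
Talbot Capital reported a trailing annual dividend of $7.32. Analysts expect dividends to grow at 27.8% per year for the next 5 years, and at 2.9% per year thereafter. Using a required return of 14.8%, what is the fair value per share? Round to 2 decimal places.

$159.30

Two-stage DDM. Project D₁…D_5 at 0.278, terminal growth 0.029, discount at r = 0.148.
D_1 = 9.3550
D_2 = 11.9556
D_3 = 15.2793
D_4 = 19.5270
D_5 = 24.9554
Terminal value at t=5: TV = D_6/(r−g) = 25.6792/(0.148−0.029) = 215.7912
P₀ = 9.3550/(1+0.148)^1 + 11.9556/(1+0.148)^2 + 15.2793/(1+0.148)^3 + 19.5270/(1+0.148)^4 + 24.9554/(1+0.148)^5 + 215.7912/(1+0.148)^5 = 159.3021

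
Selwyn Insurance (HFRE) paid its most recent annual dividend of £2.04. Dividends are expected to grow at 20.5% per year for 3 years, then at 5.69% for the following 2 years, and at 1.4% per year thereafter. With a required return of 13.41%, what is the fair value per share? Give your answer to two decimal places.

Three-stage DDM. Project D₁…D_5; terminal Gordon value at t=5 with g = 0.014; discount at r = 0.1341.
D_1 = 2.4582
D_2 = 2.9621
D_3 = 3.5694
D_4 = 3.7725
D_5 = 3.9871
TV_5 = 4.0429/(0.1341−0.014) = 33.6631
P₀ = Σ Dₜ/(1+r)ᵗ + TV_5/(1+r)^5 = 29.2663

£29.27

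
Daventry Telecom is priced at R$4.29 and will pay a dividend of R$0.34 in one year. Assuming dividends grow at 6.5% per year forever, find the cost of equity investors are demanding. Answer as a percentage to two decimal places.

14.43%

Rearranging the constant-growth DDM: r = D₁/P₀ + g.
r = 0.3400 / 4.29 + 0.065 = 0.07925 + 0.065 = 0.14425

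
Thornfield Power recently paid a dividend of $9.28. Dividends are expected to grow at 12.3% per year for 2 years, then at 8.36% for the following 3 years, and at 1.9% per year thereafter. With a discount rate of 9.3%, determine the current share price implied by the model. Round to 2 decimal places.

$179.67

Three-stage DDM. Project D₁…D_5; terminal Gordon value at t=5 with g = 0.019; discount at r = 0.093.
D_1 = 10.4214
D_2 = 11.7033
D_3 = 12.6817
D_4 = 13.7419
D_5 = 14.8907
TV_5 = 15.1736/(0.093−0.019) = 205.0487
P₀ = Σ Dₜ/(1+r)ᵗ + TV_5/(1+r)^5 = 179.6664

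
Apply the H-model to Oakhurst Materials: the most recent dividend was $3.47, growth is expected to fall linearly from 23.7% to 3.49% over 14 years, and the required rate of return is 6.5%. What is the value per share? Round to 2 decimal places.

H-model: P₀ = D₀[(1+g_L) + H(g_S−g_L)]/(r−g_L), with H = 14/2 = 7.
P₀ = 3.47 × [(1+0.0349) + 7×(0.237−0.0349)] / (0.065−0.0349)
   = 3.47 × 2.4496 / 0.0301 = 282.3957

$282.40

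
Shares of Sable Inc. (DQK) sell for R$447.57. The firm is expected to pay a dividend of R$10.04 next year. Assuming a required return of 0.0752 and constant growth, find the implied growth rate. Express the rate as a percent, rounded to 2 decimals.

From P₀ = D₁/(r − g), the implied growth is g = r − D₁/P₀.
g = 0.0752 − 10.04/447.57 = 0.0752 − 0.02243 = 0.05277

5.28%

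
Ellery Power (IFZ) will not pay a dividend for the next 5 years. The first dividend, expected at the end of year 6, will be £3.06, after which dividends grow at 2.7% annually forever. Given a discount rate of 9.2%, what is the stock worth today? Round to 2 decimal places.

Deferred-dividend DDM. At t=5 the remaining stream is a growing perpetuity with first payment D_6 = 3.06.
V_5 = D_6/(r−g) = 3.06/(0.092−0.027) = 47.0769
P₀ = V_5/(1+r)^5 = 47.0769/(1+0.092)^5 = 30.3176

£30.32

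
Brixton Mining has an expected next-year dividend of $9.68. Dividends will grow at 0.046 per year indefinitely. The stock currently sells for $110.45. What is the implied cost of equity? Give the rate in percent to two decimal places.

13.36%

Rearranging the constant-growth DDM: r = D₁/P₀ + g.
r = 9.6800 / 110.45 + 0.046 = 0.08764 + 0.046 = 0.13364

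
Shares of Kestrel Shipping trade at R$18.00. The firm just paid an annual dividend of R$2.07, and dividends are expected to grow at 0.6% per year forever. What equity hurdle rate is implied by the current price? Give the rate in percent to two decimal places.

12.17%

Rearranging the constant-growth DDM: r = D₁/P₀ + g.
D₁ = 2.07 × (1 + 0.006) = 2.0824.
r = 2.0824 / 18.00 + 0.006 = 0.11569 + 0.006 = 0.12169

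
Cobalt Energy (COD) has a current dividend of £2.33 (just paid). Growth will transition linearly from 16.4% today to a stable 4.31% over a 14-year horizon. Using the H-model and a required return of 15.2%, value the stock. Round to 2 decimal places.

H-model: P₀ = D₀[(1+g_L) + H(g_S−g_L)]/(r−g_L), with H = 14/2 = 7.
P₀ = 2.33 × [(1+0.0431) + 7×(0.164−0.0431)] / (0.152−0.0431)
   = 2.33 × 1.8894 / 0.1089 = 40.4252

£40.43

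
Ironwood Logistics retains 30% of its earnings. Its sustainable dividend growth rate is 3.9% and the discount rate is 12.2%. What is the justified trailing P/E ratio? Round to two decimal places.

8.76

Payout ratio b = 1 − 0.30 = 0.70.
Justified trailing P/E = b(1+g)/(r−g) = 0.70×(1+0.039)/(0.122−0.039) = 8.7627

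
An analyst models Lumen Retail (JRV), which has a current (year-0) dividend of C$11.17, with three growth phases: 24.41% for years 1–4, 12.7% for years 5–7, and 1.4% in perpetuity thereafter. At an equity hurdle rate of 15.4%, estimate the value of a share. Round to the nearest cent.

Three-stage DDM. Project D₁…D_7; terminal Gordon value at t=7 with g = 0.014; discount at r = 0.154.
D_1 = 13.8966
D_2 = 17.2888
D_3 = 21.5089
D_4 = 26.7593
D_5 = 30.1577
D_6 = 33.9877
D_7 = 38.3042
TV_7 = 38.8404/(0.154−0.014) = 277.4316
P₀ = Σ Dₜ/(1+r)ᵗ + TV_7/(1+r)^7 = 199.0821

C$199.08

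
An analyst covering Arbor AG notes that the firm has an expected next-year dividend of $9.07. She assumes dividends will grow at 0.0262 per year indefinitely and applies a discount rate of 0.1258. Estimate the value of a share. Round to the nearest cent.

$91.06

Gordon growth model: P₀ = D₁/(r − g), with D₁ = 9.07 given directly.
P₀ = 9.0700 / (0.1258 − 0.0262) = 9.0700 / 0.0996 = 91.0643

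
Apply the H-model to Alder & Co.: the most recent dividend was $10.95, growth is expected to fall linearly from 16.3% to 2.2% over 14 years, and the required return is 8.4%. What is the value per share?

$354.82

H-model: P₀ = D₀[(1+g_L) + H(g_S−g_L)]/(r−g_L), with H = 14/2 = 7.
P₀ = 10.95 × [(1+0.022) + 7×(0.163−0.022)] / (0.084−0.022)
   = 10.95 × 2.0090 / 0.062 = 354.8153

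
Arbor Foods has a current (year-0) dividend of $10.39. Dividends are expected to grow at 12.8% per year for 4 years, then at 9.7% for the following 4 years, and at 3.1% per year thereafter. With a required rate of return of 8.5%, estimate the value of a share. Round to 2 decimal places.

Three-stage DDM. Project D₁…D_8; terminal Gordon value at t=8 with g = 0.031; discount at r = 0.085.
D_1 = 11.7199
D_2 = 13.2201
D_3 = 14.9122
D_4 = 16.8210
D_5 = 18.4526
D_6 = 20.2425
D_7 = 22.2061
D_8 = 24.3601
TV_8 = 25.1152/(0.085−0.031) = 465.0968
P₀ = Σ Dₜ/(1+r)ᵗ + TV_8/(1+r)^8 = 337.9136

$337.91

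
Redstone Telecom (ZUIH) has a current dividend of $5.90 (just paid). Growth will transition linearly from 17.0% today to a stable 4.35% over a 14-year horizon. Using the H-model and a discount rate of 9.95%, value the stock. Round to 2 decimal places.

$203.23

H-model: P₀ = D₀[(1+g_L) + H(g_S−g_L)]/(r−g_L), with H = 14/2 = 7.
P₀ = 5.90 × [(1+0.0435) + 7×(0.17−0.0435)] / (0.0995−0.0435)
   = 5.90 × 1.9290 / 0.056 = 203.2339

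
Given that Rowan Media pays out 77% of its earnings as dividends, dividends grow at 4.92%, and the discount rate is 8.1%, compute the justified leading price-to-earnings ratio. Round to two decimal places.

Justified leading P/E = b/(r−g) = 0.77/(0.081−0.0492) = 24.2138

24.21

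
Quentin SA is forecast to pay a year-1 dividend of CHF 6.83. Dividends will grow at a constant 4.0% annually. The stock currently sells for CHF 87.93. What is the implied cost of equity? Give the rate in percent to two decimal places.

Rearranging the constant-growth DDM: r = D₁/P₀ + g.
r = 6.8300 / 87.93 + 0.04 = 0.07768 + 0.04 = 0.11768

11.77%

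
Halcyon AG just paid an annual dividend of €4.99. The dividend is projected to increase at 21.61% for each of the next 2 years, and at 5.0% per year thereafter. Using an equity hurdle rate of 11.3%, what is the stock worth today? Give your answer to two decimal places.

€110.70

Two-stage DDM. Project D₁…D_2 at 0.2161, terminal growth 0.05, discount at r = 0.113.
D_1 = 6.0683
D_2 = 7.3797
Terminal value at t=2: TV = D_3/(r−g) = 7.7487/(0.113−0.05) = 122.9951
P₀ = 6.0683/(1+0.113)^1 + 7.3797/(1+0.113)^2 + 122.9951/(1+0.113)^2 = 110.6977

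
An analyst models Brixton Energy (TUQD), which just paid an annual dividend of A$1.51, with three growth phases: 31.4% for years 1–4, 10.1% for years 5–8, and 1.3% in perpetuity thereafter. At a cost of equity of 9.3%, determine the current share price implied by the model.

A$63.75

Three-stage DDM. Project D₁…D_8; terminal Gordon value at t=8 with g = 0.013; discount at r = 0.093.
D_1 = 1.9841
D_2 = 2.6072
D_3 = 3.4258
D_4 = 4.5015
D_5 = 4.9562
D_6 = 5.4567
D_7 = 6.0079
D_8 = 6.6147
TV_8 = 6.7007/(0.093−0.013) = 83.7582
P₀ = Σ Dₜ/(1+r)ᵗ + TV_8/(1+r)^8 = 63.7457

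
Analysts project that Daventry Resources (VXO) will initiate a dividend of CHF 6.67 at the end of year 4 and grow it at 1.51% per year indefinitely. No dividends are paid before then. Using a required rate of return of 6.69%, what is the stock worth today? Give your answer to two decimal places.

Deferred-dividend DDM. At t=3 the remaining stream is a growing perpetuity with first payment D_4 = 6.67.
V_3 = D_4/(r−g) = 6.67/(0.0669−0.0151) = 128.7645
P₀ = V_3/(1+r)^3 = 128.7645/(1+0.0669)^3 = 106.0291

CHF 106.03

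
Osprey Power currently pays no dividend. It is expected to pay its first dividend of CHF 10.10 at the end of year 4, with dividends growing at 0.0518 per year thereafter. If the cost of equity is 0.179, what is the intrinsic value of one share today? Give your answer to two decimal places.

CHF 48.45

Deferred-dividend DDM. At t=3 the remaining stream is a growing perpetuity with first payment D_4 = 10.10.
V_3 = D_4/(r−g) = 10.10/(0.179−0.0518) = 79.4025
P₀ = V_3/(1+r)^3 = 79.4025/(1+0.179)^3 = 48.4499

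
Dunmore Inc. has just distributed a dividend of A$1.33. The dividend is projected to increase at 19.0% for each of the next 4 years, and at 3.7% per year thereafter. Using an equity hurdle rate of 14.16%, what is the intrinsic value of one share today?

A$21.48

Two-stage DDM. Project D₁…D_4 at 0.19, terminal growth 0.037, discount at r = 0.1416.
D_1 = 1.5827
D_2 = 1.8834
D_3 = 2.2413
D_4 = 2.6671
Terminal value at t=4: TV = D_5/(r−g) = 2.7658/(0.1416−0.037) = 26.4415
P₀ = 1.5827/(1+0.1416)^1 + 1.8834/(1+0.1416)^2 + 2.2413/(1+0.1416)^3 + 2.6671/(1+0.1416)^4 + 26.4415/(1+0.1416)^4 = 21.4762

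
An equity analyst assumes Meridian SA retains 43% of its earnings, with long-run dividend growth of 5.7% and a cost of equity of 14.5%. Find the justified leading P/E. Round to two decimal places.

6.48

Payout ratio b = 1 − 0.43 = 0.57.
Justified leading P/E = b/(r−g) = 0.57/(0.145−0.057) = 6.4773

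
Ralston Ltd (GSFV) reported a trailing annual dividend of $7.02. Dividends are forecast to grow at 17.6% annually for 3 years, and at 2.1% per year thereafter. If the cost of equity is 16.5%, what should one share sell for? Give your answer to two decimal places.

Two-stage DDM. Project D₁…D_3 at 0.176, terminal growth 0.021, discount at r = 0.165.
D_1 = 8.2555
D_2 = 9.7085
D_3 = 11.4172
Terminal value at t=3: TV = D_4/(r−g) = 11.6569/(0.165−0.021) = 80.9510
P₀ = 8.2555/(1+0.165)^1 + 9.7085/(1+0.165)^2 + 11.4172/(1+0.165)^3 + 80.9510/(1+0.165)^3 = 72.6572

$72.66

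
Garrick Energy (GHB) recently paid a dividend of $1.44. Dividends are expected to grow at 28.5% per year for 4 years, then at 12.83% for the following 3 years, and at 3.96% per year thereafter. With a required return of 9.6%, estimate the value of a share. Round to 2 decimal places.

Three-stage DDM. Project D₁…D_7; terminal Gordon value at t=7 with g = 0.0396; discount at r = 0.096.
D_1 = 1.8504
D_2 = 2.3778
D_3 = 3.0554
D_4 = 3.9262
D_5 = 4.4300
D_6 = 4.9983
D_7 = 5.6396
TV_7 = 5.8629/(0.096−0.0396) = 103.9527
P₀ = Σ Dₜ/(1+r)ᵗ + TV_7/(1+r)^7 = 72.0854

$72.09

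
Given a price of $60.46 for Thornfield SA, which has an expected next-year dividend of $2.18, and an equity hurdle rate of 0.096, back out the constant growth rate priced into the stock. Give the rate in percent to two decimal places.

From P₀ = D₁/(r − g), the implied growth is g = r − D₁/P₀.
g = 0.096 − 2.18/60.46 = 0.096 − 0.03606 = 0.05994

5.99%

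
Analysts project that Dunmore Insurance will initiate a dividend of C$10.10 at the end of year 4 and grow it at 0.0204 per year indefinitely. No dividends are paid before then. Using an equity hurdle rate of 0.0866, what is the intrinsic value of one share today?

Deferred-dividend DDM. At t=3 the remaining stream is a growing perpetuity with first payment D_4 = 10.10.
V_3 = D_4/(r−g) = 10.10/(0.0866−0.0204) = 152.5680
P₀ = V_3/(1+r)^3 = 152.5680/(1+0.0866)^3 = 118.9198

C$118.92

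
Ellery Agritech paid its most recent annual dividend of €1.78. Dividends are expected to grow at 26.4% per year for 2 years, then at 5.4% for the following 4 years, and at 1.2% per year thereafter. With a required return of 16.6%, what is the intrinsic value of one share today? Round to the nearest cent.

€19.74

Three-stage DDM. Project D₁…D_6; terminal Gordon value at t=6 with g = 0.012; discount at r = 0.166.
D_1 = 2.2499
D_2 = 2.8439
D_3 = 2.9975
D_4 = 3.1593
D_5 = 3.3299
D_6 = 3.5098
TV_6 = 3.5519/(0.166−0.012) = 23.0641
P₀ = Σ Dₜ/(1+r)ᵗ + TV_6/(1+r)^6 = 19.7411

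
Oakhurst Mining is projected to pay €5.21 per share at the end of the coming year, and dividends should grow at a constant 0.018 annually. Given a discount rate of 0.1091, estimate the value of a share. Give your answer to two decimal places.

€57.19

Gordon growth model: P₀ = D₁/(r − g), with D₁ = 5.21 given directly.
P₀ = 5.2100 / (0.1091 − 0.018) = 5.2100 / 0.0911 = 57.1899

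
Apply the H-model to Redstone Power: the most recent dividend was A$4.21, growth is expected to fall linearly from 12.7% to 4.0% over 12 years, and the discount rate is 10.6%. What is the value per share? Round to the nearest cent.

A$99.64

H-model: P₀ = D₀[(1+g_L) + H(g_S−g_L)]/(r−g_L), with H = 12/2 = 6.
P₀ = 4.21 × [(1+0.04) + 6×(0.127−0.04)] / (0.106−0.04)
   = 4.21 × 1.5620 / 0.066 = 99.6367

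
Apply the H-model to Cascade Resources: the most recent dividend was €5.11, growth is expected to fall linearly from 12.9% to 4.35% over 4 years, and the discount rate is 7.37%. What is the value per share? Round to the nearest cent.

H-model: P₀ = D₀[(1+g_L) + H(g_S−g_L)]/(r−g_L), with H = 4/2 = 2.
P₀ = 5.11 × [(1+0.0435) + 2×(0.129−0.0435)] / (0.0737−0.0435)
   = 5.11 × 1.2145 / 0.0302 = 205.4998

€205.50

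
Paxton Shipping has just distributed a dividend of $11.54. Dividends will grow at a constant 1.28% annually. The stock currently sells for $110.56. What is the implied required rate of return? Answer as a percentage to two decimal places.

Rearranging the constant-growth DDM: r = D₁/P₀ + g.
D₁ = 11.54 × (1 + 0.0128) = 11.6877.
r = 11.6877 / 110.56 + 0.0128 = 0.10571 + 0.0128 = 0.11851

11.85%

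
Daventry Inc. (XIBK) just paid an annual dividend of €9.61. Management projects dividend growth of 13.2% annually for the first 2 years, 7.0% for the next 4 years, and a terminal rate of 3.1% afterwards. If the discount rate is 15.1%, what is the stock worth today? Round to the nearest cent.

Three-stage DDM. Project D₁…D_6; terminal Gordon value at t=6 with g = 0.031; discount at r = 0.151.
D_1 = 10.8785
D_2 = 12.3145
D_3 = 13.1765
D_4 = 14.0989
D_5 = 15.0858
D_6 = 16.1418
TV_6 = 16.6422/(0.151−0.031) = 138.6848
P₀ = Σ Dₜ/(1+r)ᵗ + TV_6/(1+r)^6 = 109.4764

€109.48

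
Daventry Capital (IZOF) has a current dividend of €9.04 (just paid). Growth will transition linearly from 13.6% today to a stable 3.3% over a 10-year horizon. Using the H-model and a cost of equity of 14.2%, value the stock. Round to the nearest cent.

€128.38

H-model: P₀ = D₀[(1+g_L) + H(g_S−g_L)]/(r−g_L), with H = 10/2 = 5.
P₀ = 9.04 × [(1+0.033) + 5×(0.136−0.033)] / (0.142−0.033)
   = 9.04 × 1.5480 / 0.109 = 128.3846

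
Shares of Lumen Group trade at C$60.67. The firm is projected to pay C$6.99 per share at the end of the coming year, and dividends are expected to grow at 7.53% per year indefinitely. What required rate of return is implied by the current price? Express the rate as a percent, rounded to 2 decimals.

Rearranging the constant-growth DDM: r = D₁/P₀ + g.
r = 6.9900 / 60.67 + 0.0753 = 0.11521 + 0.0753 = 0.19051

19.05%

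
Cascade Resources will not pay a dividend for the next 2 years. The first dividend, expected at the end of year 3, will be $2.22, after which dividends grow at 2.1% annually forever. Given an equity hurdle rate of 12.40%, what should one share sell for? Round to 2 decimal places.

Deferred-dividend DDM. At t=2 the remaining stream is a growing perpetuity with first payment D_3 = 2.22.
V_2 = D_3/(r−g) = 2.22/(0.124−0.021) = 21.5534
P₀ = V_2/(1+r)^2 = 21.5534/(1+0.124)^2 = 17.0602

$17.06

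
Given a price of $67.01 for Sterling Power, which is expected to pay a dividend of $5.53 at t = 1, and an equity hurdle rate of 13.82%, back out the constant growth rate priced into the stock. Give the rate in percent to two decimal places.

5.57%

From P₀ = D₁/(r − g), the implied growth is g = r − D₁/P₀.
g = 0.1382 − 5.53/67.01 = 0.1382 − 0.08252 = 0.05568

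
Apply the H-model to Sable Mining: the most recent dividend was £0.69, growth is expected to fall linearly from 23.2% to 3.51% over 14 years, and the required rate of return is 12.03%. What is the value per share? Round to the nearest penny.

H-model: P₀ = D₀[(1+g_L) + H(g_S−g_L)]/(r−g_L), with H = 14/2 = 7.
P₀ = 0.69 × [(1+0.0351) + 7×(0.232−0.0351)] / (0.1203−0.0351)
   = 0.69 × 2.4134 / 0.0852 = 19.5451

£19.55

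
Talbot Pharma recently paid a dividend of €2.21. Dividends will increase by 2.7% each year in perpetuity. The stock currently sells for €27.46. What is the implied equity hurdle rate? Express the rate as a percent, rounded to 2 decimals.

10.97%

Rearranging the constant-growth DDM: r = D₁/P₀ + g.
D₁ = 2.21 × (1 + 0.027) = 2.2697.
r = 2.2697 / 27.46 + 0.027 = 0.08265 + 0.027 = 0.10965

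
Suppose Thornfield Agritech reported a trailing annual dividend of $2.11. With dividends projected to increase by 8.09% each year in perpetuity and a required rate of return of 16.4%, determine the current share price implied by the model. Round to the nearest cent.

Gordon growth model: P₀ = D₁/(r − g). D₁ = 2.11 × (1 + 0.0809) = 2.2807.
P₀ = 2.2807 / (0.164 − 0.0809) = 2.2807 / 0.0831 = 27.4452

$27.45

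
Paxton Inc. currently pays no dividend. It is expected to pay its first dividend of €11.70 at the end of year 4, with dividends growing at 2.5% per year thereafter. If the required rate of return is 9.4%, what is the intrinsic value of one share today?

€129.50

Deferred-dividend DDM. At t=3 the remaining stream is a growing perpetuity with first payment D_4 = 11.70.
V_3 = D_4/(r−g) = 11.70/(0.094−0.025) = 169.5652
P₀ = V_3/(1+r)^3 = 169.5652/(1+0.094)^3 = 129.5045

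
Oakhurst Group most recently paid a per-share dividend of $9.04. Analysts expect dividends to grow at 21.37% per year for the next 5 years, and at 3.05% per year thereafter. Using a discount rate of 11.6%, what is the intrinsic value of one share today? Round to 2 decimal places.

Two-stage DDM. Project D₁…D_5 at 0.2137, terminal growth 0.0305, discount at r = 0.116.
D_1 = 10.9718
D_2 = 13.3165
D_3 = 16.1623
D_4 = 19.6162
D_5 = 23.8081
Terminal value at t=5: TV = D_6/(r−g) = 24.5343/(0.116−0.0305) = 286.9506
P₀ = 10.9718/(1+0.116)^1 + 13.3165/(1+0.116)^2 + 16.1623/(1+0.116)^3 + 19.6162/(1+0.116)^4 + 23.8081/(1+0.116)^5 + 286.9506/(1+0.116)^5 = 224.3134

$224.31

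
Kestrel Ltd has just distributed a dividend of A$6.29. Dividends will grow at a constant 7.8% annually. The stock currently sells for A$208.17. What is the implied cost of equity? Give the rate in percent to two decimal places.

Rearranging the constant-growth DDM: r = D₁/P₀ + g.
D₁ = 6.29 × (1 + 0.078) = 6.7806.
r = 6.7806 / 208.17 + 0.078 = 0.03257 + 0.078 = 0.11057

11.06%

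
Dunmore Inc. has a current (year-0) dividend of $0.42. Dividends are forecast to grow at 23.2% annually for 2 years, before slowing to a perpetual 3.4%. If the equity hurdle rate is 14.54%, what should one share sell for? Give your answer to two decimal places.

Two-stage DDM. Project D₁…D_2 at 0.232, terminal growth 0.034, discount at r = 0.1454.
D_1 = 0.5174
D_2 = 0.6375
Terminal value at t=2: TV = D_3/(r−g) = 0.6592/(0.1454−0.034) = 5.9171
P₀ = 0.5174/(1+0.1454)^1 + 0.6375/(1+0.1454)^2 + 5.9171/(1+0.1454)^2 = 5.4478

$5.45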